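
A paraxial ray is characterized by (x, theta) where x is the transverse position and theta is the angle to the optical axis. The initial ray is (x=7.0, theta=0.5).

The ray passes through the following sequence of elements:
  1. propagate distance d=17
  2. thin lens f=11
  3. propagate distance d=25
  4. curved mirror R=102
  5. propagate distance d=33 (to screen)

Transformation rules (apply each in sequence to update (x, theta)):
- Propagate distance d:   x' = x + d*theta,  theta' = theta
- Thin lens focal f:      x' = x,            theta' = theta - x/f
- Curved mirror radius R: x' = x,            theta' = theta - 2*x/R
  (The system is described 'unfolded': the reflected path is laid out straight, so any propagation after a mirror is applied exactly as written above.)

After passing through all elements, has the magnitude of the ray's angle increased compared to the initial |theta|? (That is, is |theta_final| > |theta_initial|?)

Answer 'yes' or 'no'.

Answer: yes

Derivation:
Initial: x=7.0000 theta=0.5000
After 1 (propagate distance d=17): x=15.5000 theta=0.5000
After 2 (thin lens f=11): x=15.5000 theta=-10/11 (≈-0.9091)
After 3 (propagate distance d=25): x=-159/22 (≈-7.2273) theta=-10/11 (≈-0.9091)
After 4 (curved mirror R=102): x=-159/22 (≈-7.2273) theta=-287/374 (≈-0.7674)
After 5 (propagate distance d=33 (to screen)): x=-6087/187 (≈-32.5508) theta=-287/374 (≈-0.7674)
|theta_initial|=0.5000 |theta_final|=287/374 (≈0.7674) -> increased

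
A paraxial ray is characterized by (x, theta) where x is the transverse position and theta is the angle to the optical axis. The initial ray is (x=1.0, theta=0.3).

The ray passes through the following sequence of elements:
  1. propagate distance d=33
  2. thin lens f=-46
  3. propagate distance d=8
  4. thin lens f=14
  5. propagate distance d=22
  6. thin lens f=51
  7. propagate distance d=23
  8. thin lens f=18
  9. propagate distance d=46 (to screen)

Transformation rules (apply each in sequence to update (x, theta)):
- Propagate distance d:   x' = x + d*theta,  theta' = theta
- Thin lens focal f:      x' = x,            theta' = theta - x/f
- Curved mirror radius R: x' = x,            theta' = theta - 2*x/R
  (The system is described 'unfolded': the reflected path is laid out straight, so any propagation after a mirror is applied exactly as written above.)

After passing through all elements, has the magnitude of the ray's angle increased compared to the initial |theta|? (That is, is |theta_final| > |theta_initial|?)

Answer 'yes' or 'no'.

Answer: no

Derivation:
Initial: x=1.0000 theta=0.3000
After 1 (propagate distance d=33): x=10.9000 theta=0.3000
After 2 (thin lens f=-46): x=10.9000 theta=247/460 (≈0.5370)
After 3 (propagate distance d=8): x=699/46 (≈15.1957) theta=247/460 (≈0.5370)
After 4 (thin lens f=14): x=699/46 (≈15.1957) theta=-883/1610 (≈-0.5484)
After 5 (propagate distance d=22): x=5039/1610 (≈3.1298) theta=-883/1610 (≈-0.5484)
After 6 (thin lens f=51): x=5039/1610 (≈3.1298) theta=-25036/41055 (≈-0.6098)
After 7 (propagate distance d=23): x=-894667/82110 (≈-10.8960) theta=-25036/41055 (≈-0.6098)
After 8 (thin lens f=18): x=-894667/82110 (≈-10.8960) theta=-947/211140 (≈-0.0045)
After 9 (propagate distance d=46 (to screen)): x=-820447/73899 (≈-11.1023) theta=-947/211140 (≈-0.0045)
|theta_initial|=0.3000 |theta_final|=947/211140 (≈0.0045) -> not increased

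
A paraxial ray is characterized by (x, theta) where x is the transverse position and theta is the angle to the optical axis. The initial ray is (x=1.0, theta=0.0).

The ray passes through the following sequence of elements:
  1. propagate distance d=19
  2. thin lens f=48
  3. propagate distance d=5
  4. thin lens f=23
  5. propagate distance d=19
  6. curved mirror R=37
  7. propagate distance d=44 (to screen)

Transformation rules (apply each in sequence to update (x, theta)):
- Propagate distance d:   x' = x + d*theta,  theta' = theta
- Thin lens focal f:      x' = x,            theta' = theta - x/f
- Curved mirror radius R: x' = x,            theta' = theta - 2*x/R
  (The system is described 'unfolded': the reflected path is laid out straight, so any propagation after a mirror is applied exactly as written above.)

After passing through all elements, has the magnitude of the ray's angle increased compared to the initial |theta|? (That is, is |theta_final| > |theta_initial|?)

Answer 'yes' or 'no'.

Answer: yes

Derivation:
Initial: x=1.0000 theta=0.0000
After 1 (propagate distance d=19): x=1.0000 theta=0.0000
After 2 (thin lens f=48): x=1.0000 theta=-1/48 (≈-0.0208)
After 3 (propagate distance d=5): x=43/48 (≈0.8958) theta=-1/48 (≈-0.0208)
After 4 (thin lens f=23): x=43/48 (≈0.8958) theta=-11/184 (≈-0.0598)
After 5 (propagate distance d=19): x=-265/1104 (≈-0.2400) theta=-11/184 (≈-0.0598)
After 6 (curved mirror R=37): x=-265/1104 (≈-0.2400) theta=-239/5106 (≈-0.0468)
After 7 (propagate distance d=44 (to screen)): x=-31311/13616 (≈-2.2996) theta=-239/5106 (≈-0.0468)
|theta_initial|=0.0000 |theta_final|=239/5106 (≈0.0468) -> increased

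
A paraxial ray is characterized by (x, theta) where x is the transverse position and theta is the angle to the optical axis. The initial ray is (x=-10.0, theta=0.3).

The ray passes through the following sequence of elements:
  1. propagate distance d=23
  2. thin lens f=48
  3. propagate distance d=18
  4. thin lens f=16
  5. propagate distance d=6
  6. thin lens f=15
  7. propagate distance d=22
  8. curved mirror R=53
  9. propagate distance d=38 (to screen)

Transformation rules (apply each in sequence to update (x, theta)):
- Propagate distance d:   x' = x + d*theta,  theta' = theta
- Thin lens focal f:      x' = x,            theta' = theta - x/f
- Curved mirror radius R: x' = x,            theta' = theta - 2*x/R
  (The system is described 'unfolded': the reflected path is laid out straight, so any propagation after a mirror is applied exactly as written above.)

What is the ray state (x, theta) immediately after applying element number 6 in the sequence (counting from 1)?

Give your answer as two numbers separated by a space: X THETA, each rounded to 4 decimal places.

Answer: 4.3516 -0.1419

Derivation:
Initial: x=-10.0000 theta=0.3000
After 1 (propagate distance d=23): x=-3.1000 theta=0.3000
After 2 (thin lens f=48): x=-3.1000 theta=35/96 (≈0.3646)
After 3 (propagate distance d=18): x=3.4625 theta=35/96 (≈0.3646)
After 4 (thin lens f=16): x=3.4625 theta=569/3840 (≈0.1482)
After 5 (propagate distance d=6): x=557/128 (≈4.3516) theta=569/3840 (≈0.1482)
After 6 (thin lens f=15): x=557/128 (≈4.3516) theta=-109/768 (≈-0.1419)
Rounded to 4 decimal places: x = 4.3516, theta = -0.1419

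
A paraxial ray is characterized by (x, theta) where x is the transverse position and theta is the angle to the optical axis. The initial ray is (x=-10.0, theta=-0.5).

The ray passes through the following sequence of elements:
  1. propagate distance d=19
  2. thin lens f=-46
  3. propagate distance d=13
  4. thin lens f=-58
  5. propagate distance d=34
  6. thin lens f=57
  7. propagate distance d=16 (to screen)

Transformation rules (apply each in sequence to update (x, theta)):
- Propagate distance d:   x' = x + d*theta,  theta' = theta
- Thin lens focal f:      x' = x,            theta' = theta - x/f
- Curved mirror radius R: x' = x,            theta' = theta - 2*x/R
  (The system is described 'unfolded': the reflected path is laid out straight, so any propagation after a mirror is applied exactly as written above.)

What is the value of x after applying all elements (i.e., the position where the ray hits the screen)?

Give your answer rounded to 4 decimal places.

Initial: x=-10.0000 theta=-0.5000
After 1 (propagate distance d=19): x=-19.5000 theta=-0.5000
After 2 (thin lens f=-46): x=-19.5000 theta=-85/92 (≈-0.9239)
After 3 (propagate distance d=13): x=-2899/92 (≈-31.5109) theta=-85/92 (≈-0.9239)
After 4 (thin lens f=-58): x=-2899/92 (≈-31.5109) theta=-7829/5336 (≈-1.4672)
After 5 (propagate distance d=34): x=-54291/667 (≈-81.3958) theta=-7829/5336 (≈-1.4672)
After 6 (thin lens f=57): x=-54291/667 (≈-81.3958) theta=-3975/101384 (≈-0.0392)
After 7 (propagate distance d=16 (to screen)): x=-1039479/12673 (≈-82.0231) theta=-3975/101384 (≈-0.0392)
Rounded to 4 decimal places: x = -82.0231

Answer: -82.0231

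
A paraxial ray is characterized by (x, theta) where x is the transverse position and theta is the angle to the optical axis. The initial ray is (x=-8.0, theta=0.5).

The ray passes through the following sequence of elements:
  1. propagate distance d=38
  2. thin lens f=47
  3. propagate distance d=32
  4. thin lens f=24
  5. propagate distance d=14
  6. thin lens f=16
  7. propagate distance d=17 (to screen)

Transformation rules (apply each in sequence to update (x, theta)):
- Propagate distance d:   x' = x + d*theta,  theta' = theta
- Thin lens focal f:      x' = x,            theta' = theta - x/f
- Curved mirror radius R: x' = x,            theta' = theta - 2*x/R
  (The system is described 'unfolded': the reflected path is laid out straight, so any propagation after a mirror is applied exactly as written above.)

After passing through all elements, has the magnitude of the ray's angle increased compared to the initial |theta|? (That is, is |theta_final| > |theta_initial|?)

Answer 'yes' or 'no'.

Initial: x=-8.0000 theta=0.5000
After 1 (propagate distance d=38): x=11.0000 theta=0.5000
After 2 (thin lens f=47): x=11.0000 theta=25/94 (≈0.2660)
After 3 (propagate distance d=32): x=917/47 (≈19.5106) theta=25/94 (≈0.2660)
After 4 (thin lens f=24): x=917/47 (≈19.5106) theta=-617/1128 (≈-0.5470)
After 5 (propagate distance d=14): x=6685/564 (≈11.8528) theta=-617/1128 (≈-0.5470)
After 6 (thin lens f=16): x=6685/564 (≈11.8528) theta=-11621/9024 (≈-1.2878)
After 7 (propagate distance d=17 (to screen)): x=-30199/3008 (≈-10.0396) theta=-11621/9024 (≈-1.2878)
|theta_initial|=0.5000 |theta_final|=11621/9024 (≈1.2878) -> increased

Answer: yes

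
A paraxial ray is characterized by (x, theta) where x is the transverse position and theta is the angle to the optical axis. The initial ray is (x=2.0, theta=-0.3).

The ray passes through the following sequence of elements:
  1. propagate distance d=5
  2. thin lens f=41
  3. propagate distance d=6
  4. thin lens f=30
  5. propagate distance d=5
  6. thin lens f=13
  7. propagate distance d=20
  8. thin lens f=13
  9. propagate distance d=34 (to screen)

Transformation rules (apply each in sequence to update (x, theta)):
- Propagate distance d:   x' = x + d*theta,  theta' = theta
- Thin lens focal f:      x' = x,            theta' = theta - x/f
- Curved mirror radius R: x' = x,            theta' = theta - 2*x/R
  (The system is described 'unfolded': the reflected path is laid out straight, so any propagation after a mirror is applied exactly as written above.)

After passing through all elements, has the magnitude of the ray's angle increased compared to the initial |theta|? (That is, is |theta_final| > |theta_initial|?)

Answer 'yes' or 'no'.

Answer: no

Derivation:
Initial: x=2.0000 theta=-0.3000
After 1 (propagate distance d=5): x=0.5000 theta=-0.3000
After 2 (thin lens f=41): x=0.5000 theta=-64/205 (≈-0.3122)
After 3 (propagate distance d=6): x=-563/410 (≈-1.3732) theta=-64/205 (≈-0.3122)
After 4 (thin lens f=30): x=-563/410 (≈-1.3732) theta=-3277/12300 (≈-0.2664)
After 5 (propagate distance d=5): x=-1331/492 (≈-2.7053) theta=-3277/12300 (≈-0.2664)
After 6 (thin lens f=13): x=-1331/492 (≈-2.7053) theta=-4663/79950 (≈-0.0583)
After 7 (propagate distance d=20): x=-41273/10660 (≈-3.8718) theta=-4663/79950 (≈-0.0583)
After 8 (thin lens f=13): x=-41273/10660 (≈-3.8718) theta=497857/2078700 (≈0.2395)
After 9 (propagate distance d=34 (to screen)): x=8878903/2078700 (≈4.2714) theta=497857/2078700 (≈0.2395)
|theta_initial|=0.3000 |theta_final|=497857/2078700 (≈0.2395) -> not increased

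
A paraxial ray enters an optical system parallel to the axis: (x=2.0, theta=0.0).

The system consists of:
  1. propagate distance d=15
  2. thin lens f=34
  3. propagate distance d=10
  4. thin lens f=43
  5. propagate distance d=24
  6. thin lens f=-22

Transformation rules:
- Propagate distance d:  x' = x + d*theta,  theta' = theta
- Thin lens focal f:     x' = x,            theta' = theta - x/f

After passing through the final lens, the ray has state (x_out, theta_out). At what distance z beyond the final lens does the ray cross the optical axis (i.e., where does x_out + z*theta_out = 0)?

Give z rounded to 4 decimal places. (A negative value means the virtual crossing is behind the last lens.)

Initial: x=2.0000 theta=0.0000
After 1 (propagate distance d=15): x=2.0000 theta=0.0000
After 2 (thin lens f=34): x=2.0000 theta=-1/17 (≈-0.0588)
After 3 (propagate distance d=10): x=24/17 (≈1.4118) theta=-1/17 (≈-0.0588)
After 4 (thin lens f=43): x=24/17 (≈1.4118) theta=-67/731 (≈-0.0917)
After 5 (propagate distance d=24): x=-576/731 (≈-0.7880) theta=-67/731 (≈-0.0917)
After 6 (thin lens f=-22): x=-576/731 (≈-0.7880) theta=-1025/8041 (≈-0.1275)
z_focus = -x_out/theta_out = -(-576/731)/(-1025/8041) = -6336/1025 ≈ -6.1815
Rounded to 4 decimal places: z = -6.1815

Answer: -6.1815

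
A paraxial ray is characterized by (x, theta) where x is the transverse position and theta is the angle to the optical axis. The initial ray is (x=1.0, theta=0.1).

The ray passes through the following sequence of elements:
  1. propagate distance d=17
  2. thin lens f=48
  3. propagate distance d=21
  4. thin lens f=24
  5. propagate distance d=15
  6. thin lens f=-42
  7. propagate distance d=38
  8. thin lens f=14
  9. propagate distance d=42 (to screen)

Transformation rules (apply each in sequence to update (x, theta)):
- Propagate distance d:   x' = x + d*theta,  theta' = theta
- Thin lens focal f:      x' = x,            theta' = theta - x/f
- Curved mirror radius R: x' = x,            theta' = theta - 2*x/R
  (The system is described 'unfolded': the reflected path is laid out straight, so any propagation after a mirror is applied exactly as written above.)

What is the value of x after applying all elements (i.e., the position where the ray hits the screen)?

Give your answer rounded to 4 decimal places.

Answer: -2.0173

Derivation:
Initial: x=1.0000 theta=0.1000
After 1 (propagate distance d=17): x=2.7000 theta=0.1000
After 2 (thin lens f=48): x=2.7000 theta=7/160 (≈0.0438)
After 3 (propagate distance d=21): x=579/160 (≈3.6188) theta=7/160 (≈0.0438)
After 4 (thin lens f=24): x=579/160 (≈3.6188) theta=-137/1280 (≈-0.1070)
After 5 (propagate distance d=15): x=2577/1280 (≈2.0133) theta=-137/1280 (≈-0.1070)
After 6 (thin lens f=-42): x=2577/1280 (≈2.0133) theta=-1059/17920 (≈-0.0591)
After 7 (propagate distance d=38): x=-1041/4480 (≈-0.2324) theta=-1059/17920 (≈-0.0591)
After 8 (thin lens f=14): x=-1041/4480 (≈-0.2324) theta=-5331/125440 (≈-0.0425)
After 9 (propagate distance d=42 (to screen)): x=-3615/1792 (≈-2.0173) theta=-5331/125440 (≈-0.0425)
Rounded to 4 decimal places: x = -2.0173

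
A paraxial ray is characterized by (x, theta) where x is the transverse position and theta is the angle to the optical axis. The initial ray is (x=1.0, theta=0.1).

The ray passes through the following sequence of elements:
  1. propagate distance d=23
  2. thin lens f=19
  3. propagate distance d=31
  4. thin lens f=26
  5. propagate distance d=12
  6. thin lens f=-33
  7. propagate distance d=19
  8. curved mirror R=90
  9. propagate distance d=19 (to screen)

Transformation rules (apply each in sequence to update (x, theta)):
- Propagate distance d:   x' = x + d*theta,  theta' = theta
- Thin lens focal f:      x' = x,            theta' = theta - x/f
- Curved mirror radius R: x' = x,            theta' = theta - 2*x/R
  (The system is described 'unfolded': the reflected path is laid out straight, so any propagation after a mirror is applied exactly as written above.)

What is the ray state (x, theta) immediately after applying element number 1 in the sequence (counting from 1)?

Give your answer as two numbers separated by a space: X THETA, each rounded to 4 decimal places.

Answer: 3.3000 0.1000

Derivation:
Initial: x=1.0000 theta=0.1000
After 1 (propagate distance d=23): x=3.3000 theta=0.1000
Rounded to 4 decimal places: x = 3.3000, theta = 0.1000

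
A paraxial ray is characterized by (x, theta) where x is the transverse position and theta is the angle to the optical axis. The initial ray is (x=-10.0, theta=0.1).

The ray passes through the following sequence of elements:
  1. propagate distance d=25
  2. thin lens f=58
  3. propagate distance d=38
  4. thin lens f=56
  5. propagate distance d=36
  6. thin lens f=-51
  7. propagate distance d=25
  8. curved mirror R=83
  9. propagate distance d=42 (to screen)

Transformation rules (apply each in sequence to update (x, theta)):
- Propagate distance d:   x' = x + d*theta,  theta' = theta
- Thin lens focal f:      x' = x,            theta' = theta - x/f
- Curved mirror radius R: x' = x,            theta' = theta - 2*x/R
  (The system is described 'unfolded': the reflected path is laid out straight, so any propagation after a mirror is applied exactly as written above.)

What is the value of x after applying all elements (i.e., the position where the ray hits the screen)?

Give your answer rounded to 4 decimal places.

Answer: 15.6575

Derivation:
Initial: x=-10.0000 theta=0.1000
After 1 (propagate distance d=25): x=-7.5000 theta=0.1000
After 2 (thin lens f=58): x=-7.5000 theta=133/580 (≈0.2293)
After 3 (propagate distance d=38): x=176/145 (≈1.2138) theta=133/580 (≈0.2293)
After 4 (thin lens f=56): x=176/145 (≈1.2138) theta=843/4060 (≈0.2076)
After 5 (propagate distance d=36): x=8819/1015 (≈8.6887) theta=843/4060 (≈0.2076)
After 6 (thin lens f=-51): x=8819/1015 (≈8.6887) theta=78269/207060 (≈0.3780)
After 7 (propagate distance d=25): x=536543/29580 (≈18.1387) theta=78269/207060 (≈0.3780)
After 8 (curved mirror R=83): x=536543/29580 (≈18.1387) theta=-67685/1145732 (≈-0.0591)
After 9 (propagate distance d=42 (to screen)): x=38441419/2455140 (≈15.6575) theta=-67685/1145732 (≈-0.0591)
Rounded to 4 decimal places: x = 15.6575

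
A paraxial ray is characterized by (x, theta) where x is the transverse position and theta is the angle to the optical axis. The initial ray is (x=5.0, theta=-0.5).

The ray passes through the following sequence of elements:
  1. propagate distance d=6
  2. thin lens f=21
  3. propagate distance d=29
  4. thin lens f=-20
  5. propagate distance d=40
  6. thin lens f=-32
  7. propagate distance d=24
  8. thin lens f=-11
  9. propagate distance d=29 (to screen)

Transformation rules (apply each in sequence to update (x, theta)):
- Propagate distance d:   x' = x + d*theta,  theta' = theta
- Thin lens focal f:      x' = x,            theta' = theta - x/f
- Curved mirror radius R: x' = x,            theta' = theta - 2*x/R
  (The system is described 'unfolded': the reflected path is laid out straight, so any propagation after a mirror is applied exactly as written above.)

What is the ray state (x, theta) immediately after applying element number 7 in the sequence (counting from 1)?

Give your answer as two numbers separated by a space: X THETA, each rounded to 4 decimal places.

Initial: x=5.0000 theta=-0.5000
After 1 (propagate distance d=6): x=2.0000 theta=-0.5000
After 2 (thin lens f=21): x=2.0000 theta=-25/42 (≈-0.5952)
After 3 (propagate distance d=29): x=-641/42 (≈-15.2619) theta=-25/42 (≈-0.5952)
After 4 (thin lens f=-20): x=-641/42 (≈-15.2619) theta=-163/120 (≈-1.3583)
After 5 (propagate distance d=40): x=-2923/42 (≈-69.5952) theta=-163/120 (≈-1.3583)
After 6 (thin lens f=-32): x=-2923/42 (≈-69.5952) theta=-23743/6720 (≈-3.5332)
After 7 (propagate distance d=24): x=-18527/120 (≈-154.3917) theta=-23743/6720 (≈-3.5332)
Rounded to 4 decimal places: x = -154.3917, theta = -3.5332

Answer: -154.3917 -3.5332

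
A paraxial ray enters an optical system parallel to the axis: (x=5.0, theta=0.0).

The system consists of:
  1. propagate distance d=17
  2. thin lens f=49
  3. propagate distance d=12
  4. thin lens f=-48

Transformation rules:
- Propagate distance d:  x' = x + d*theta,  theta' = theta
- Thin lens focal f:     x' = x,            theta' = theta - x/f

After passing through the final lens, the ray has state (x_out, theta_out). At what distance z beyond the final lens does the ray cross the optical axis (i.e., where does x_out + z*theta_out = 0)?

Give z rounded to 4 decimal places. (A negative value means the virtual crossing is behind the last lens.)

Initial: x=5.0000 theta=0.0000
After 1 (propagate distance d=17): x=5.0000 theta=0.0000
After 2 (thin lens f=49): x=5.0000 theta=-5/49 (≈-0.1020)
After 3 (propagate distance d=12): x=185/49 (≈3.7755) theta=-5/49 (≈-0.1020)
After 4 (thin lens f=-48): x=185/49 (≈3.7755) theta=-55/2352 (≈-0.0234)
z_focus = -x_out/theta_out = -(185/49)/(-55/2352) = 1776/11 ≈ 161.4545
Rounded to 4 decimal places: z = 161.4545

Answer: 161.4545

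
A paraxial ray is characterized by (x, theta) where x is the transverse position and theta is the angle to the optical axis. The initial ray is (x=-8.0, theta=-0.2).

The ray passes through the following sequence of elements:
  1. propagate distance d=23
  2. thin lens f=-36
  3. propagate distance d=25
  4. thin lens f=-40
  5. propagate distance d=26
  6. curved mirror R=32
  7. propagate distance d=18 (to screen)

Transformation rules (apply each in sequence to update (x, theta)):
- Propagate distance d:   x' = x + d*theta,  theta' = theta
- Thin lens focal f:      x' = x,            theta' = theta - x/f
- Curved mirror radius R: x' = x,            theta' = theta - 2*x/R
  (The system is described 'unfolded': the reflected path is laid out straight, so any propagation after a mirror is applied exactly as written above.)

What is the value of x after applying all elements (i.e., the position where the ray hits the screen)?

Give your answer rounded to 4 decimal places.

Answer: -14.5353

Derivation:
Initial: x=-8.0000 theta=-0.2000
After 1 (propagate distance d=23): x=-12.6000 theta=-0.2000
After 2 (thin lens f=-36): x=-12.6000 theta=-0.5500
After 3 (propagate distance d=25): x=-26.3500 theta=-0.5500
After 4 (thin lens f=-40): x=-26.3500 theta=-967/800 (≈-1.2088)
After 5 (propagate distance d=26): x=-57.7775 theta=-967/800 (≈-1.2088)
After 6 (curved mirror R=32): x=-57.7775 theta=615/256 (≈2.4023)
After 7 (propagate distance d=18 (to screen)): x=-46513/3200 (≈-14.5353) theta=615/256 (≈2.4023)
Rounded to 4 decimal places: x = -14.5353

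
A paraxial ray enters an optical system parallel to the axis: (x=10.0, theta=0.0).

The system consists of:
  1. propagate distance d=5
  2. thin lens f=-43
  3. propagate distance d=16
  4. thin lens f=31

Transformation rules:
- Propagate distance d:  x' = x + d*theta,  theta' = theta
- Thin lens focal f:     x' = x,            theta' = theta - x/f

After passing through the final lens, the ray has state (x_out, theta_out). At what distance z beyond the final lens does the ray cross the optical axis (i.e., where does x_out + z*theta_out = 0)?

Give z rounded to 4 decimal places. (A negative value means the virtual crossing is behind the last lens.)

Initial: x=10.0000 theta=0.0000
After 1 (propagate distance d=5): x=10.0000 theta=0.0000
After 2 (thin lens f=-43): x=10.0000 theta=10/43 (≈0.2326)
After 3 (propagate distance d=16): x=590/43 (≈13.7209) theta=10/43 (≈0.2326)
After 4 (thin lens f=31): x=590/43 (≈13.7209) theta=-280/1333 (≈-0.2101)
z_focus = -x_out/theta_out = -(590/43)/(-280/1333) = 1829/28 ≈ 65.3214
Rounded to 4 decimal places: z = 65.3214

Answer: 65.3214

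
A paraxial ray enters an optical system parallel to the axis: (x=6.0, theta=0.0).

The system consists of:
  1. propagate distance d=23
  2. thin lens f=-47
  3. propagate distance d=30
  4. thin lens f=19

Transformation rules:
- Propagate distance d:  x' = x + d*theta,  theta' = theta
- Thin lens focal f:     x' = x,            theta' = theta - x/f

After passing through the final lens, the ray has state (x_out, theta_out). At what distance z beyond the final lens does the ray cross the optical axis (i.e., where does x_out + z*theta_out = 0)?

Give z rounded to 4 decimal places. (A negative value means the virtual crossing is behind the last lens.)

Answer: 25.2241

Derivation:
Initial: x=6.0000 theta=0.0000
After 1 (propagate distance d=23): x=6.0000 theta=0.0000
After 2 (thin lens f=-47): x=6.0000 theta=6/47 (≈0.1277)
After 3 (propagate distance d=30): x=462/47 (≈9.8298) theta=6/47 (≈0.1277)
After 4 (thin lens f=19): x=462/47 (≈9.8298) theta=-348/893 (≈-0.3897)
z_focus = -x_out/theta_out = -(462/47)/(-348/893) = 1463/58 ≈ 25.2241
Rounded to 4 decimal places: z = 25.2241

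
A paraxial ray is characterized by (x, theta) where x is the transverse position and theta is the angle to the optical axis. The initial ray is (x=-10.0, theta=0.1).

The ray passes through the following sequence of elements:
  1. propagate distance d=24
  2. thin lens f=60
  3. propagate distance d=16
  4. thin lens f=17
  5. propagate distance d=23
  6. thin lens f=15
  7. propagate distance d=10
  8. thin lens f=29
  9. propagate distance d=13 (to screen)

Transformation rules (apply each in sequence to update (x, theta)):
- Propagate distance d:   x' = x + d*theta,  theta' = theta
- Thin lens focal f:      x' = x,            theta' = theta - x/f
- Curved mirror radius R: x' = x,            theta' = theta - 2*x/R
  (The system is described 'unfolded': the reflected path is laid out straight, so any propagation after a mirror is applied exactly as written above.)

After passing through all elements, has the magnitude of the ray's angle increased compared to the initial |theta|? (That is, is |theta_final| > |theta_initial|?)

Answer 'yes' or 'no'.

Initial: x=-10.0000 theta=0.1000
After 1 (propagate distance d=24): x=-7.6000 theta=0.1000
After 2 (thin lens f=60): x=-7.6000 theta=17/75 (≈0.2267)
After 3 (propagate distance d=16): x=-298/75 (≈-3.9733) theta=17/75 (≈0.2267)
After 4 (thin lens f=17): x=-298/75 (≈-3.9733) theta=587/1275 (≈0.4604)
After 5 (propagate distance d=23): x=1687/255 (≈6.6157) theta=587/1275 (≈0.4604)
After 6 (thin lens f=15): x=1687/255 (≈6.6157) theta=74/3825 (≈0.0193)
After 7 (propagate distance d=10): x=5209/765 (≈6.8092) theta=74/3825 (≈0.0193)
After 8 (thin lens f=29): x=5209/765 (≈6.8092) theta=-23899/110925 (≈-0.2155)
After 9 (propagate distance d=13 (to screen)): x=2906/725 (≈4.0083) theta=-23899/110925 (≈-0.2155)
|theta_initial|=0.1000 |theta_final|=23899/110925 (≈0.2155) -> increased

Answer: yes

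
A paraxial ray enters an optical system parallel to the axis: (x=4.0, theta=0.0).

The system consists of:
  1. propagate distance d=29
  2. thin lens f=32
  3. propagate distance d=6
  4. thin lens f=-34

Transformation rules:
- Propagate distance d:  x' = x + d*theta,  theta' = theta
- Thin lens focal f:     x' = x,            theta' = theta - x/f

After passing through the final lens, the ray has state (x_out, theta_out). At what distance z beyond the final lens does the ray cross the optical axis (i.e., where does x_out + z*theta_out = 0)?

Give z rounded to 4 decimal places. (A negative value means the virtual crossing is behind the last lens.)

Initial: x=4.0000 theta=0.0000
After 1 (propagate distance d=29): x=4.0000 theta=0.0000
After 2 (thin lens f=32): x=4.0000 theta=-0.1250
After 3 (propagate distance d=6): x=3.2500 theta=-0.1250
After 4 (thin lens f=-34): x=3.2500 theta=-1/34 (≈-0.0294)
z_focus = -x_out/theta_out = -(3.2500)/(-1/34) = 110.5000
Rounded to 4 decimal places: z = 110.5000

Answer: 110.5000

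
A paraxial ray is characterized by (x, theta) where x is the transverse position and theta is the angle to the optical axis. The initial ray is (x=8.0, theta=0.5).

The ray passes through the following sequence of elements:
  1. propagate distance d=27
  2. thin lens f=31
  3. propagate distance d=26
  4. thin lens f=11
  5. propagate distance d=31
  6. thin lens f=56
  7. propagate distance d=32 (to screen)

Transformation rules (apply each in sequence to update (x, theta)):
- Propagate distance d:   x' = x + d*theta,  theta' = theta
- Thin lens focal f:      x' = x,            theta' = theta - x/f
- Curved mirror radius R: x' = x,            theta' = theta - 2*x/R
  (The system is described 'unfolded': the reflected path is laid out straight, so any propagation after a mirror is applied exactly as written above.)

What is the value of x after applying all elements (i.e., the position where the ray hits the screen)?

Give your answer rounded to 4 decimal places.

Answer: -69.5031

Derivation:
Initial: x=8.0000 theta=0.5000
After 1 (propagate distance d=27): x=21.5000 theta=0.5000
After 2 (thin lens f=31): x=21.5000 theta=-6/31 (≈-0.1935)
After 3 (propagate distance d=26): x=1021/62 (≈16.4677) theta=-6/31 (≈-0.1935)
After 4 (thin lens f=11): x=1021/62 (≈16.4677) theta=-1153/682 (≈-1.6906)
After 5 (propagate distance d=31): x=-12256/341 (≈-35.9413) theta=-1153/682 (≈-1.6906)
After 6 (thin lens f=56): x=-12256/341 (≈-35.9413) theta=-5007/4774 (≈-1.0488)
After 7 (propagate distance d=32 (to screen)): x=-165904/2387 (≈-69.5031) theta=-5007/4774 (≈-1.0488)
Rounded to 4 decimal places: x = -69.5031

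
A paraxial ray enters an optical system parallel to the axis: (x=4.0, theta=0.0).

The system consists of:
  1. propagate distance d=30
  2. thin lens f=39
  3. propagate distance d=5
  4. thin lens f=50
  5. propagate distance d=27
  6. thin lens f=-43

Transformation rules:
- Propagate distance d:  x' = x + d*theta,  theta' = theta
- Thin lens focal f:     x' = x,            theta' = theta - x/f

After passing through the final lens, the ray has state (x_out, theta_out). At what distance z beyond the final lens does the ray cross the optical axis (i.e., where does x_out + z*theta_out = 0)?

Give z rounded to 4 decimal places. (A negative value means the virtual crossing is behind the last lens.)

Initial: x=4.0000 theta=0.0000
After 1 (propagate distance d=30): x=4.0000 theta=0.0000
After 2 (thin lens f=39): x=4.0000 theta=-4/39 (≈-0.1026)
After 3 (propagate distance d=5): x=136/39 (≈3.4872) theta=-4/39 (≈-0.1026)
After 4 (thin lens f=50): x=136/39 (≈3.4872) theta=-56/325 (≈-0.1723)
After 5 (propagate distance d=27): x=-1136/975 (≈-1.1651) theta=-56/325 (≈-0.1723)
After 6 (thin lens f=-43): x=-1136/975 (≈-1.1651) theta=-1672/8385 (≈-0.1994)
z_focus = -x_out/theta_out = -(-1136/975)/(-1672/8385) = -6106/1045 ≈ -5.8431
Rounded to 4 decimal places: z = -5.8431

Answer: -5.8431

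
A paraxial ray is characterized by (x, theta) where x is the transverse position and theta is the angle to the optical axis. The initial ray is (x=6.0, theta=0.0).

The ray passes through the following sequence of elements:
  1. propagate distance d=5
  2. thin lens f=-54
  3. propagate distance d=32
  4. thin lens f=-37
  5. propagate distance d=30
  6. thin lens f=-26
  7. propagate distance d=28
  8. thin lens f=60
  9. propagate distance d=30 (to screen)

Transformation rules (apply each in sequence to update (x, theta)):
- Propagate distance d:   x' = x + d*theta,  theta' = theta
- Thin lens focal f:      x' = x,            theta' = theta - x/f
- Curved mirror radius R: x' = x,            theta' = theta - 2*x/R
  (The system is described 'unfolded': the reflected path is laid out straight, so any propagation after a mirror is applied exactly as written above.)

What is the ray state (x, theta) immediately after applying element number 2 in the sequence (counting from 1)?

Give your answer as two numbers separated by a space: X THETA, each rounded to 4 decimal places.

Initial: x=6.0000 theta=0.0000
After 1 (propagate distance d=5): x=6.0000 theta=0.0000
After 2 (thin lens f=-54): x=6.0000 theta=1/9 (≈0.1111)
Rounded to 4 decimal places: x = 6.0000, theta = 0.1111

Answer: 6.0000 0.1111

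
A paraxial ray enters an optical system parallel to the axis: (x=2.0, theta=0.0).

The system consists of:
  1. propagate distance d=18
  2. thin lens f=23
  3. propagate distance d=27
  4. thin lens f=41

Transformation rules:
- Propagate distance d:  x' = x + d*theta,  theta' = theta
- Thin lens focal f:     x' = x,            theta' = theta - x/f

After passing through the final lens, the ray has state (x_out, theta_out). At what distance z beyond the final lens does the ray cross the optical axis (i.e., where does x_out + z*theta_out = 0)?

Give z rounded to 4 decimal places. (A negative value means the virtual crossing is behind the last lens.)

Initial: x=2.0000 theta=0.0000
After 1 (propagate distance d=18): x=2.0000 theta=0.0000
After 2 (thin lens f=23): x=2.0000 theta=-2/23 (≈-0.0870)
After 3 (propagate distance d=27): x=-8/23 (≈-0.3478) theta=-2/23 (≈-0.0870)
After 4 (thin lens f=41): x=-8/23 (≈-0.3478) theta=-74/943 (≈-0.0785)
z_focus = -x_out/theta_out = -(-8/23)/(-74/943) = -164/37 ≈ -4.4324
Rounded to 4 decimal places: z = -4.4324

Answer: -4.4324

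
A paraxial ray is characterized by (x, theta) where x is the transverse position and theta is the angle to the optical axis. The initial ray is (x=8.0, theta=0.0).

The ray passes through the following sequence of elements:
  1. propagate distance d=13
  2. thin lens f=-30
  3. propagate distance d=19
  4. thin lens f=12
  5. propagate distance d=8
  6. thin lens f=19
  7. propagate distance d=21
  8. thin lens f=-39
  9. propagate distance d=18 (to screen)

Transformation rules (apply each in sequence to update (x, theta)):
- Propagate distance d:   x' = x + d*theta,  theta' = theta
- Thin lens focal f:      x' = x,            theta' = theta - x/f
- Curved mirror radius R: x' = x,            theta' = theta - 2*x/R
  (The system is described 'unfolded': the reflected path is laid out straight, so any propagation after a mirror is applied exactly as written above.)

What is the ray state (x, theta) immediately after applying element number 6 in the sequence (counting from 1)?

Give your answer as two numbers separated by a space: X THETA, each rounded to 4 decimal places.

Initial: x=8.0000 theta=0.0000
After 1 (propagate distance d=13): x=8.0000 theta=0.0000
After 2 (thin lens f=-30): x=8.0000 theta=4/15 (≈0.2667)
After 3 (propagate distance d=19): x=196/15 (≈13.0667) theta=4/15 (≈0.2667)
After 4 (thin lens f=12): x=196/15 (≈13.0667) theta=-37/45 (≈-0.8222)
After 5 (propagate distance d=8): x=292/45 (≈6.4889) theta=-37/45 (≈-0.8222)
After 6 (thin lens f=19): x=292/45 (≈6.4889) theta=-199/171 (≈-1.1637)
Rounded to 4 decimal places: x = 6.4889, theta = -1.1637

Answer: 6.4889 -1.1637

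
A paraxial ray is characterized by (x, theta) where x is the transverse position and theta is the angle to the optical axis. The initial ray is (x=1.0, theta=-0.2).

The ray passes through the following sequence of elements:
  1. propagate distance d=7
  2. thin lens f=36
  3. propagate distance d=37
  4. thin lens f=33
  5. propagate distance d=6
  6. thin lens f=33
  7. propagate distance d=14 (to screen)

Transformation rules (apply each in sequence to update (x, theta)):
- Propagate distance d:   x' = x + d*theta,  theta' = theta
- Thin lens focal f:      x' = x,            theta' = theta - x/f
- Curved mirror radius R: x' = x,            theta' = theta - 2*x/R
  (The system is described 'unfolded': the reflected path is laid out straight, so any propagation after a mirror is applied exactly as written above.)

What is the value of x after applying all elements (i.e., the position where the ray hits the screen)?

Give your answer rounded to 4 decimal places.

Initial: x=1.0000 theta=-0.2000
After 1 (propagate distance d=7): x=-0.4000 theta=-0.2000
After 2 (thin lens f=36): x=-0.4000 theta=-17/90 (≈-0.1889)
After 3 (propagate distance d=37): x=-133/18 (≈-7.3889) theta=-17/90 (≈-0.1889)
After 4 (thin lens f=33): x=-133/18 (≈-7.3889) theta=52/1485 (≈0.0350)
After 5 (propagate distance d=6): x=-2369/330 (≈-7.1788) theta=52/1485 (≈0.0350)
After 6 (thin lens f=33): x=-2369/330 (≈-7.1788) theta=8251/32670 (≈0.2526)
After 7 (propagate distance d=14 (to screen)): x=-119017/32670 (≈-3.6430) theta=8251/32670 (≈0.2526)
Rounded to 4 decimal places: x = -3.6430

Answer: -3.6430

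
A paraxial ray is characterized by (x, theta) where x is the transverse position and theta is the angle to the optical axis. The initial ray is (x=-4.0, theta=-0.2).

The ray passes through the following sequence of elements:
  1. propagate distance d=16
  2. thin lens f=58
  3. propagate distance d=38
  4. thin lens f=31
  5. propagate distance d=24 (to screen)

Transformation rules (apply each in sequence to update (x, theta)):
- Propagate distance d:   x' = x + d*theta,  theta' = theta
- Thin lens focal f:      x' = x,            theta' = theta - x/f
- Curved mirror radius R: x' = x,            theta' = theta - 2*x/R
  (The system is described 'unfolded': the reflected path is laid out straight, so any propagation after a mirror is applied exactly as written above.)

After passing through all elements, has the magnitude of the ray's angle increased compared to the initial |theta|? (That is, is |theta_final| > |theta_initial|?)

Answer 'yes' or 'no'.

Initial: x=-4.0000 theta=-0.2000
After 1 (propagate distance d=16): x=-7.2000 theta=-0.2000
After 2 (thin lens f=58): x=-7.2000 theta=-11/145 (≈-0.0759)
After 3 (propagate distance d=38): x=-1462/145 (≈-10.0828) theta=-11/145 (≈-0.0759)
After 4 (thin lens f=31): x=-1462/145 (≈-10.0828) theta=1121/4495 (≈0.2494)
After 5 (propagate distance d=24 (to screen)): x=-18418/4495 (≈-4.0974) theta=1121/4495 (≈0.2494)
|theta_initial|=0.2000 |theta_final|=1121/4495 (≈0.2494) -> increased

Answer: yes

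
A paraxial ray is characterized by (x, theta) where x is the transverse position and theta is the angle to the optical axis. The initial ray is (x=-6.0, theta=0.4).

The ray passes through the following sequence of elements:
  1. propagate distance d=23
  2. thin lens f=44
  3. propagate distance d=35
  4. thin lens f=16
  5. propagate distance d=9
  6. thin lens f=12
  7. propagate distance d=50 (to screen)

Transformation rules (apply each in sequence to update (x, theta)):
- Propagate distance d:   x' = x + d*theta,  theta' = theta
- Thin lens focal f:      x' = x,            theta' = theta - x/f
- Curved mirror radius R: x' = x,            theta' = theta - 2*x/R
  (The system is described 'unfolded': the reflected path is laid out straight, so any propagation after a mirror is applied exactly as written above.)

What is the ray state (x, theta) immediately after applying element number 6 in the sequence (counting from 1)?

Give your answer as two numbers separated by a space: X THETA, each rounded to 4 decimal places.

Initial: x=-6.0000 theta=0.4000
After 1 (propagate distance d=23): x=3.2000 theta=0.4000
After 2 (thin lens f=44): x=3.2000 theta=18/55 (≈0.3273)
After 3 (propagate distance d=35): x=806/55 (≈14.6545) theta=18/55 (≈0.3273)
After 4 (thin lens f=16): x=806/55 (≈14.6545) theta=-259/440 (≈-0.5886)
After 5 (propagate distance d=9): x=4117/440 (≈9.3568) theta=-259/440 (≈-0.5886)
After 6 (thin lens f=12): x=4117/440 (≈9.3568) theta=-1445/1056 (≈-1.3684)
Rounded to 4 decimal places: x = 9.3568, theta = -1.3684

Answer: 9.3568 -1.3684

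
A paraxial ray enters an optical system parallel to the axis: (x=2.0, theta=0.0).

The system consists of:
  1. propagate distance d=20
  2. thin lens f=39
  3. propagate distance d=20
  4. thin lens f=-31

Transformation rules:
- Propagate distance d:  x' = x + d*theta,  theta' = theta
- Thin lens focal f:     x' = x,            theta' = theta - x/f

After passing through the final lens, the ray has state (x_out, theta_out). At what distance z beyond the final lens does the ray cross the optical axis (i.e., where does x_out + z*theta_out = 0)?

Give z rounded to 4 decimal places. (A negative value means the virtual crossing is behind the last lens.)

Answer: 49.0833

Derivation:
Initial: x=2.0000 theta=0.0000
After 1 (propagate distance d=20): x=2.0000 theta=0.0000
After 2 (thin lens f=39): x=2.0000 theta=-2/39 (≈-0.0513)
After 3 (propagate distance d=20): x=38/39 (≈0.9744) theta=-2/39 (≈-0.0513)
After 4 (thin lens f=-31): x=38/39 (≈0.9744) theta=-8/403 (≈-0.0199)
z_focus = -x_out/theta_out = -(38/39)/(-8/403) = 589/12 ≈ 49.0833
Rounded to 4 decimal places: z = 49.0833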